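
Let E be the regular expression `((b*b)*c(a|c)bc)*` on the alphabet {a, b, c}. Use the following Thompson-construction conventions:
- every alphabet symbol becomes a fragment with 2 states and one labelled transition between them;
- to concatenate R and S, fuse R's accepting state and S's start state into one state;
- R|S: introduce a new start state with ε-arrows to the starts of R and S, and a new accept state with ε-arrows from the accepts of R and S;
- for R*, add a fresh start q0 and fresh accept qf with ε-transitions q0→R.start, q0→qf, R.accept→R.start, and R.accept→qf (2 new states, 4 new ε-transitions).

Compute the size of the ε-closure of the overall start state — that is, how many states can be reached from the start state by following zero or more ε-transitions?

7

Let C(F) = |ε-closure(F.start)| within fragment F, and note whether F accepts ε. Symbol fragments have C = 1 and do not accept ε. Then:
  b* — |ε-closure| = 1 (new start) + 1 (body) + 1 (new accept) = 3
  b*b — the left operand accepts ε, so the closure extends into the next operand (the shared merged state is already counted); |ε-closure| = 3 + (1−1) = 3
  (b*b)* — new start has ε-edges to the inner start and to the new accept, so |ε-closure| = 2 + 3 = 5
  a|c — new start ε-reaches every alternative's start; none of them accept ε, so the new accept is not reached: |ε-closure| = 1 + 1 + 1 = 3
  (b*b)*c(a|c)bc — |ε-closure| = 5 + (1−1) = 5 (closure spills across the concat boundary because the left factor accepts ε)
  ((b*b)*c(a|c)bc)* — new start has ε-edges to the inner start and to the new accept, so |ε-closure| = 2 + 5 = 7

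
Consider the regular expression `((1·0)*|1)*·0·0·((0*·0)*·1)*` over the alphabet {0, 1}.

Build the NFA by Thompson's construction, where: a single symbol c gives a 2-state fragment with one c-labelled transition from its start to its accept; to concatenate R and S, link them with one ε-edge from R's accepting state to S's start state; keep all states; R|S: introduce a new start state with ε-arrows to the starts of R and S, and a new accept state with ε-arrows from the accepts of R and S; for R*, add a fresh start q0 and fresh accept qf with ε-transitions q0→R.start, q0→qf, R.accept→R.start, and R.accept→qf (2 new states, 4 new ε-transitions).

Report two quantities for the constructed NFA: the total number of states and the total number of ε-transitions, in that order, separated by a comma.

Bottom-up over the parse tree:
Each of the 8 symbol leaves contributes 2 states and 0 ε-transitions.
  1·0 — 4 states, 1 ε-transition
  (1·0)* — 6 states, 5 ε-transitions
  (1·0)*|1 — 10 states, 9 ε-transitions
  ((1·0)*|1)* — 12 states, 13 ε-transitions
  0* — 4 states, 4 ε-transitions
  0*·0 — 6 states, 5 ε-transitions
  (0*·0)* — 8 states, 9 ε-transitions
  (0*·0)*·1 — 10 states, 10 ε-transitions
  ((0*·0)*·1)* — 12 states, 14 ε-transitions
  ((1·0)*|1)*·0·0·((0*·0)*·1)* — 28 states, 30 ε-transitions

28, 30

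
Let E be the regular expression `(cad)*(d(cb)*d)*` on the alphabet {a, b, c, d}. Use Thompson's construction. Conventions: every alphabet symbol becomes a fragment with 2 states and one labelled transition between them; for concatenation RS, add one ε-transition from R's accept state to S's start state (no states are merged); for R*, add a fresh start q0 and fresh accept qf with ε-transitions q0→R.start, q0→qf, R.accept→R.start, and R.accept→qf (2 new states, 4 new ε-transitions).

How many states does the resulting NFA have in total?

20

Building bottom-up:
Each of the 7 symbol leaves contributes a 2-state fragment.
  cad → 6 states
  (cad)* → 8 states
  cb → 4 states
  (cb)* → 6 states
  d(cb)*d → 10 states
  (d(cb)*d)* → 12 states
  (cad)*(d(cb)*d)* → 20 states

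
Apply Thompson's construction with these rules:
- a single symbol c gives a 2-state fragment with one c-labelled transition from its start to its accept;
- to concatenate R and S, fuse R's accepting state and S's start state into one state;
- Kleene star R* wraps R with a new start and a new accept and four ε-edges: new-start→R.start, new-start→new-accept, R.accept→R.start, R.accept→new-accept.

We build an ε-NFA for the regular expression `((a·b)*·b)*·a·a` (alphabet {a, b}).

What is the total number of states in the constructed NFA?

Bottom-up over the parse tree:
Each of the 5 symbol leaves contributes a 2-state fragment.
  a·b = 3 states
  (a·b)* = 5 states
  (a·b)*·b = 6 states
  ((a·b)*·b)* = 8 states
  ((a·b)*·b)*·a·a = 10 states

10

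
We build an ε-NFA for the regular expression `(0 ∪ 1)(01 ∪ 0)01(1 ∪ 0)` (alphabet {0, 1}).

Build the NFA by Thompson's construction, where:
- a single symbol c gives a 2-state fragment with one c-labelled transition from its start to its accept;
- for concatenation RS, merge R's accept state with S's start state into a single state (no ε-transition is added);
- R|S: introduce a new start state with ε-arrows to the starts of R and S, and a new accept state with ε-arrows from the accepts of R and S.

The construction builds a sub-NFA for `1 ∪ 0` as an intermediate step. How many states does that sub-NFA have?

Fragment for `1 ∪ 0`:
Each of the 2 symbol leaves contributes a 2-state fragment.
  1 ∪ 0 : 6 states

6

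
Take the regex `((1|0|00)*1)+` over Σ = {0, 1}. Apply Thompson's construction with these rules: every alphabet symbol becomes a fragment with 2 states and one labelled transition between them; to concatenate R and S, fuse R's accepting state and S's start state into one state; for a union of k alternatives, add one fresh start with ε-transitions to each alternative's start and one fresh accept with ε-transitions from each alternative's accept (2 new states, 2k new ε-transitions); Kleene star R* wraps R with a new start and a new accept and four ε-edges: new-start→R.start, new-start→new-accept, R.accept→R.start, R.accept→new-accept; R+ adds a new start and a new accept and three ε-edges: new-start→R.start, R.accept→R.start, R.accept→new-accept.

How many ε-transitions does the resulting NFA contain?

Bottom-up over the parse tree:
Each of the 5 symbol leaves contributes 0 ε-transitions.
  00 : 0 ε-transitions
  1|0|00 : 6 ε-transitions
  (1|0|00)* : 10 ε-transitions
  (1|0|00)*1 : 10 ε-transitions
  ((1|0|00)*1)+ : 13 ε-transitions

13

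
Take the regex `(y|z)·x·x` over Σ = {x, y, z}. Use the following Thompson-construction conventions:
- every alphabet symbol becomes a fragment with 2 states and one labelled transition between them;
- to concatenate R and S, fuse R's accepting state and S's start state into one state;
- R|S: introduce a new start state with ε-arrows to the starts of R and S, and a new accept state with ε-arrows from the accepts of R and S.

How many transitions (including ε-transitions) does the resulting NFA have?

Bottom-up over the parse tree:
Each of the 4 symbol leaves contributes 1 transition (1 symbol, 0 ε).
  y|z → 6 transitions (2 symbol, 4 ε)
  (y|z)·x·x → 8 transitions (4 symbol, 4 ε)

8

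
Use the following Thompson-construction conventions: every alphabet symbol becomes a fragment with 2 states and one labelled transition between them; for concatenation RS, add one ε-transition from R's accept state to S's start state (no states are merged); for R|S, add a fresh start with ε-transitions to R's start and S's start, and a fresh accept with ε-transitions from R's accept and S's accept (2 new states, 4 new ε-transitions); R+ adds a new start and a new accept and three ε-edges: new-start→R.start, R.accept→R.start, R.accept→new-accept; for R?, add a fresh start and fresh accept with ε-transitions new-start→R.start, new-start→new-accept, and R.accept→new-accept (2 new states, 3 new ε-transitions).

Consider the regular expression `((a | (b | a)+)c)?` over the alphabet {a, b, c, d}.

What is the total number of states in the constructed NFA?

Recursing over subexpressions:
Each of the 4 symbol leaves contributes a 2-state fragment.
  b | a — 6 states
  (b | a)+ — 8 states
  a | (b | a)+ — 12 states
  (a | (b | a)+)c — 14 states
  ((a | (b | a)+)c)? — 16 states

16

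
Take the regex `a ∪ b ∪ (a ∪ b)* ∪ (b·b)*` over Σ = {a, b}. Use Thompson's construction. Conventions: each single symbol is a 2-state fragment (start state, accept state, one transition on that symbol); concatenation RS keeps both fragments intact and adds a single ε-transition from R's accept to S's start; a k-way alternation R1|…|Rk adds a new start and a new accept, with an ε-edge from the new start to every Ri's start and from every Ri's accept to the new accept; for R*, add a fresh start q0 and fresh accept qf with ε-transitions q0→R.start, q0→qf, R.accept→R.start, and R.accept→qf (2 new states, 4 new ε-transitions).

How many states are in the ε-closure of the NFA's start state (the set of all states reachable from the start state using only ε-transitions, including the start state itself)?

Compute the ε-closure size of each fragment's start state recursively; a symbol fragment's start has no outgoing ε-edge, so its closure is just itself (size 1).
  a ∪ b → |ε-closure| = 1 + 1 + 1 = 3 (the new accept is not ε-reachable since no branch accepts ε)
  (a ∪ b)* → new start has ε-edges to the inner start and to the new accept, so |ε-closure| = 2 + 3 = 5
  b·b → |ε-closure| equals the left operand's closure size = 1 (its accept is not ε-reachable, so the closure stops there)
  (b·b)* → the star's fresh start ε-reaches both the body's start and the fresh accept: |ε-closure| = 2 + 1 = 3
  a ∪ b ∪ (a ∪ b)* ∪ (b·b)* → |ε-closure| = 1 (new start) + (1 + 1 + 5 + 3) + 1 (new accept, since some branch ε-reaches its own accept) = 12

12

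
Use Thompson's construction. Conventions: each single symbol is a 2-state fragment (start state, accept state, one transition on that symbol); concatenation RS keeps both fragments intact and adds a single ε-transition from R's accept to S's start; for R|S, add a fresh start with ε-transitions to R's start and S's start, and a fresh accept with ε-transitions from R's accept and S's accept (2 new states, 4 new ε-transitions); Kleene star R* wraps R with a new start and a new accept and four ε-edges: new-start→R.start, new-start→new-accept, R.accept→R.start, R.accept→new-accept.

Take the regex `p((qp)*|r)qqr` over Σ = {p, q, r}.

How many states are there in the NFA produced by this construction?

18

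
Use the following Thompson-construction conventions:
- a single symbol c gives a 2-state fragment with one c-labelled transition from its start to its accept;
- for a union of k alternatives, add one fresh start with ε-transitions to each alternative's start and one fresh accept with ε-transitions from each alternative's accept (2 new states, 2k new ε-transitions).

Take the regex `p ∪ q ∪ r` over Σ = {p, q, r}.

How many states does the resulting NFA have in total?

8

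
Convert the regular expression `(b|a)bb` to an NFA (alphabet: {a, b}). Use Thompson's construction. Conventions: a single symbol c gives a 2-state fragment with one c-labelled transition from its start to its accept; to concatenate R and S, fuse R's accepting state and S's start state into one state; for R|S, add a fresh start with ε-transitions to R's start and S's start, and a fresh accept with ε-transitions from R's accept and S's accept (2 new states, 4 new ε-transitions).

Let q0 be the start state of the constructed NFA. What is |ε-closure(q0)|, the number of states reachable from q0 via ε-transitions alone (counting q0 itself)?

Compute the ε-closure size of each fragment's start state recursively; a symbol fragment's start has no outgoing ε-edge, so its closure is just itself (size 1).
  b|a : C = 1 + 1 + 1 = 3 (the new accept is not ε-reachable since no branch accepts ε)
  (b|a)bb : C equals the left operand's closure size = 3 (its accept is not ε-reachable, so the closure stops there)

3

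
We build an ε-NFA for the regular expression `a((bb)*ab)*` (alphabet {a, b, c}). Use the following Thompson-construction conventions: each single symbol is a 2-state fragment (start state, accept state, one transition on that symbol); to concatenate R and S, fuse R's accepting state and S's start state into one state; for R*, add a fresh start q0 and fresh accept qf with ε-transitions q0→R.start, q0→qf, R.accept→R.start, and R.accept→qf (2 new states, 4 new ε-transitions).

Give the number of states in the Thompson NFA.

Per subexpression:
Each of the 5 symbol leaves contributes a 2-state fragment.
  bb — 3 states
  (bb)* — 5 states
  (bb)*ab — 7 states
  ((bb)*ab)* — 9 states
  a((bb)*ab)* — 10 states

10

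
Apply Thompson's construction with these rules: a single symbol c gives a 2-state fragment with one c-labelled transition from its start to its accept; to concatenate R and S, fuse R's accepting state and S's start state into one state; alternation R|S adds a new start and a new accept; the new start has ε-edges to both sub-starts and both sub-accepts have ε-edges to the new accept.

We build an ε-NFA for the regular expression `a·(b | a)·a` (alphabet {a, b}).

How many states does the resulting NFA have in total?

8

By structural recursion:
Each of the 4 symbol leaves contributes a 2-state fragment.
  b | a → 6 states
  a·(b | a)·a → 8 states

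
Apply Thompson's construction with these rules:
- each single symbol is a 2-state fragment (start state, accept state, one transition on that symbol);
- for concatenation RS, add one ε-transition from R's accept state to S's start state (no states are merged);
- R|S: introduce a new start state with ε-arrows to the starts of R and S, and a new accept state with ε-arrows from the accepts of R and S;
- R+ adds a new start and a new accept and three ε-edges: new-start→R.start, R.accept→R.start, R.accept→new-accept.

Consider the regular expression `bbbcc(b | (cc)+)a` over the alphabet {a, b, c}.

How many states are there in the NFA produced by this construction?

Building bottom-up:
Each of the 9 symbol leaves contributes a 2-state fragment.
  cc — 4 states
  (cc)+ — 6 states
  b | (cc)+ — 10 states
  bbbcc(b | (cc)+)a — 22 states

22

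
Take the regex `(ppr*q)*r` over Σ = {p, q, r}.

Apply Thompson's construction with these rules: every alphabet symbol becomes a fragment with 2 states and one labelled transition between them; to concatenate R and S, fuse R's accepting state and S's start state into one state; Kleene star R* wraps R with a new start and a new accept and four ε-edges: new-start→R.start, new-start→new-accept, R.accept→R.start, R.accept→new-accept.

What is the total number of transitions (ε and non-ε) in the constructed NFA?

13

By structural recursion:
Each of the 5 symbol leaves contributes 1 transition (1 symbol, 0 ε).
  r* — 5 transitions (1 symbol, 4 ε)
  ppr*q — 8 transitions (4 symbol, 4 ε)
  (ppr*q)* — 12 transitions (4 symbol, 8 ε)
  (ppr*q)*r — 13 transitions (5 symbol, 8 ε)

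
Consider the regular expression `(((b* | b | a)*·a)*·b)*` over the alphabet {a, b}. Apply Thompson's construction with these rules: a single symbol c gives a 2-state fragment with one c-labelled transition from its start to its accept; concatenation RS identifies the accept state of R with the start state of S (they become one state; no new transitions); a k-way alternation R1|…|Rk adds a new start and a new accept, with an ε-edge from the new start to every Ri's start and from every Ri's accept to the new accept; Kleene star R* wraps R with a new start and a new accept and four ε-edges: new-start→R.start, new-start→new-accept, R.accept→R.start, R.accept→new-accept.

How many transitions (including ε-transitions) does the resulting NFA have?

27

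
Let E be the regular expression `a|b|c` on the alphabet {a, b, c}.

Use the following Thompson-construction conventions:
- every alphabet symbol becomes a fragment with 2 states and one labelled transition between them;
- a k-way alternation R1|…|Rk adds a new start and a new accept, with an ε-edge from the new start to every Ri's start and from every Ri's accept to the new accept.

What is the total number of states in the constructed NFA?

Per subexpression:
Each of the 3 symbol leaves contributes a 2-state fragment.
  a|b|c : 8 states

8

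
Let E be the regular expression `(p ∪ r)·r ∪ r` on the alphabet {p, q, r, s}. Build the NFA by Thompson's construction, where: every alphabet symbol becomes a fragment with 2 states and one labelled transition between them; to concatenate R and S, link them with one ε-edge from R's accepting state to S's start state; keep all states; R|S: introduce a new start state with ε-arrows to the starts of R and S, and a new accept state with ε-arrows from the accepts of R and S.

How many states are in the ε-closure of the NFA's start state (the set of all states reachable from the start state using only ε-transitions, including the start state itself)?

5

Work bottom-up. For each fragment F, track |ε-closure(F.start)| and whether F's accept lies in that closure (i.e. whether F accepts ε). A single-symbol fragment has closure size 1 and does not accept ε.
  p ∪ r → |closure| = 1 + 1 + 1 = 3 (the new accept is not ε-reachable since no branch accepts ε)
  (p ∪ r)·r → |closure| equals the left operand's closure size = 3 (its accept is not ε-reachable, so the closure stops there)
  (p ∪ r)·r ∪ r → new start ε-reaches every alternative's start; none of them accept ε, so the new accept is not reached: |closure| = 1 + 3 + 1 = 5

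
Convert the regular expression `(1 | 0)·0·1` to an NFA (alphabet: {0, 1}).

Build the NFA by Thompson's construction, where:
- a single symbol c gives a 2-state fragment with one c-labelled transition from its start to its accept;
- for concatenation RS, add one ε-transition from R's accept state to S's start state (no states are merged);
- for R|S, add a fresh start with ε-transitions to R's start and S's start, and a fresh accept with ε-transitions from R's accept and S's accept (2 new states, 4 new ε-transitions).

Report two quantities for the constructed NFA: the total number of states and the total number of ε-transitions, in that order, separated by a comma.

Per subexpression:
Each of the 4 symbol leaves contributes 2 states and 0 ε-transitions.
  1 | 0 = 6 states, 4 ε-transitions
  (1 | 0)·0·1 = 10 states, 6 ε-transitions

10, 6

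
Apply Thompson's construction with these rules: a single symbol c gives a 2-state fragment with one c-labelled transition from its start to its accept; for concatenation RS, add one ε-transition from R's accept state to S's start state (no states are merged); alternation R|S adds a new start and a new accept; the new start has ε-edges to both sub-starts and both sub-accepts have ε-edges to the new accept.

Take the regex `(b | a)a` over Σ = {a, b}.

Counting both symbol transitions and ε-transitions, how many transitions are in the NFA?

Bottom-up over the parse tree:
Each of the 3 symbol leaves contributes 1 transition (1 symbol, 0 ε).
  b | a — 6 transitions (2 symbol, 4 ε)
  (b | a)a — 8 transitions (3 symbol, 5 ε)

8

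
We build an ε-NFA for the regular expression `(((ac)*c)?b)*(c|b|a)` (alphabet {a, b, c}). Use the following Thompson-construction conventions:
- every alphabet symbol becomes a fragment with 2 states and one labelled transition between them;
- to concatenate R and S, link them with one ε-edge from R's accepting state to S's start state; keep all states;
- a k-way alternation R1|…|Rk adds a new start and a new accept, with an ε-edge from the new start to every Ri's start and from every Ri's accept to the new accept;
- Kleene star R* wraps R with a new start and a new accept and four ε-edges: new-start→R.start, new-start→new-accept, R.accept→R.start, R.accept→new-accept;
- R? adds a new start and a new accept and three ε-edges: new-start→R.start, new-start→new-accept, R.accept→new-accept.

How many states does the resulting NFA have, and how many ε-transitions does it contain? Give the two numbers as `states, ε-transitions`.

22, 21

Recursing over subexpressions:
Each of the 7 symbol leaves contributes 2 states and 0 ε-transitions.
  ac = 4 states, 1 ε-transition
  (ac)* = 6 states, 5 ε-transitions
  (ac)*c = 8 states, 6 ε-transitions
  ((ac)*c)? = 10 states, 9 ε-transitions
  ((ac)*c)?b = 12 states, 10 ε-transitions
  (((ac)*c)?b)* = 14 states, 14 ε-transitions
  c|b|a = 8 states, 6 ε-transitions
  (((ac)*c)?b)*(c|b|a) = 22 states, 21 ε-transitions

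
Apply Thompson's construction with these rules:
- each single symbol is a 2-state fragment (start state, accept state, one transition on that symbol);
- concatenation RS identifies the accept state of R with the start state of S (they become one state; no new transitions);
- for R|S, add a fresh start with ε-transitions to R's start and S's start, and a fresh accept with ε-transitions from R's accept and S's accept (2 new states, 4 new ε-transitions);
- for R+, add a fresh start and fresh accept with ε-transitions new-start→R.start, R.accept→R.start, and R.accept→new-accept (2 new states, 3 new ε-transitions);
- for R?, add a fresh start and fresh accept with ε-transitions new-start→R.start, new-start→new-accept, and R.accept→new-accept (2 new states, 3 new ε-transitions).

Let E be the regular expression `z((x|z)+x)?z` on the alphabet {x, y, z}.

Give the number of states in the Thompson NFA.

13

Building bottom-up:
Each of the 5 symbol leaves contributes a 2-state fragment.
  x|z — 6 states
  (x|z)+ — 8 states
  (x|z)+x — 9 states
  ((x|z)+x)? — 11 states
  z((x|z)+x)?z — 13 states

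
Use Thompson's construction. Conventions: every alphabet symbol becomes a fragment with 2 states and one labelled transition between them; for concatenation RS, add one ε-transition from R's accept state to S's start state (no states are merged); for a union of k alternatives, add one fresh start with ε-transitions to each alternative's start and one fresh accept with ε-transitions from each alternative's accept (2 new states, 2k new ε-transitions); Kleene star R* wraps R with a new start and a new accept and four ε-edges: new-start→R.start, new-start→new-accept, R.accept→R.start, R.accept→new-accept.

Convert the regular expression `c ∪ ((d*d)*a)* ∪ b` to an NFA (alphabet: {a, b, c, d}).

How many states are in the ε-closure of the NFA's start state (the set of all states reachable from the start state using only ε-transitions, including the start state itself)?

13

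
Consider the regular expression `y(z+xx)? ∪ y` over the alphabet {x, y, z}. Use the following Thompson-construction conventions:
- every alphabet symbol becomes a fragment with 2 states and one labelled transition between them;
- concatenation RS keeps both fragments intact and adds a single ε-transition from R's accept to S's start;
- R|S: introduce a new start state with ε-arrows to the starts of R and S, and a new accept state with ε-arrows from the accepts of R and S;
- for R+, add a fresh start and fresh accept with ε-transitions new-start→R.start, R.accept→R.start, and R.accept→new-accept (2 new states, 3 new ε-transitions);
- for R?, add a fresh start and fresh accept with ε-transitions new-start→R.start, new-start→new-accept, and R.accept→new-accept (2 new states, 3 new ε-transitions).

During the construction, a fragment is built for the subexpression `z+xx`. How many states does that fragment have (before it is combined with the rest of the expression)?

Fragment for `z+xx`:
Each of the 3 symbol leaves contributes a 2-state fragment.
  z+ : 4 states
  z+xx : 8 states

8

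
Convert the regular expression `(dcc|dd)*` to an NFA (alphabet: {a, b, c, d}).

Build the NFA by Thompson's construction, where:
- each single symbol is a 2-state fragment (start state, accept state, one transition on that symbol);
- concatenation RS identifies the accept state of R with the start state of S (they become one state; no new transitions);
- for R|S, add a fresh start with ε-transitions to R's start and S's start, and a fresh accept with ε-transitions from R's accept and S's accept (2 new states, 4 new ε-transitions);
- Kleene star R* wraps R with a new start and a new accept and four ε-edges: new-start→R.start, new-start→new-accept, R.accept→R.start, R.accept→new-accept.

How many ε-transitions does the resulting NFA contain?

8

By structural recursion:
Each of the 5 symbol leaves contributes 0 ε-transitions.
  dcc — 0 ε-transitions
  dd — 0 ε-transitions
  dcc|dd — 4 ε-transitions
  (dcc|dd)* — 8 ε-transitions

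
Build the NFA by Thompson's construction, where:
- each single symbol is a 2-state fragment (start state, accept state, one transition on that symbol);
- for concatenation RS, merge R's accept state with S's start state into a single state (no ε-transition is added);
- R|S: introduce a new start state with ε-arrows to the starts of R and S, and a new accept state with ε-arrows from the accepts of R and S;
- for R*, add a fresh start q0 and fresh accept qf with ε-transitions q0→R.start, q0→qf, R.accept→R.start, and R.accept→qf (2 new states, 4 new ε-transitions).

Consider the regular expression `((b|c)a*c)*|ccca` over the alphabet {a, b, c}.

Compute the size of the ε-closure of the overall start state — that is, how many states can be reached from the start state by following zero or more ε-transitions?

Compute the ε-closure size of each fragment's start state recursively; a symbol fragment's start has no outgoing ε-edge, so its closure is just itself (size 1).
  b|c : new start ε-reaches every alternative's start; none of them accept ε, so the new accept is not reached: C = 1 + 1 + 1 = 3
  a* : new start has ε-edges to the inner start and to the new accept, so C = 2 + 1 = 3
  (b|c)a*c : C equals the left operand's closure size = 3 (its accept is not ε-reachable, so the closure stops there)
  ((b|c)a*c)* : new start has ε-edges to the inner start and to the new accept, so C = 2 + 3 = 5
  ccca : C equals the left operand's closure size = 1 (its accept is not ε-reachable, so the closure stops there)
  ((b|c)a*c)*|ccca : new start ε-reaches every alternative's start; at least one alternative accepts ε, so the union's new accept is reached too: C = 1 + 5 + 1 + 1 = 8

8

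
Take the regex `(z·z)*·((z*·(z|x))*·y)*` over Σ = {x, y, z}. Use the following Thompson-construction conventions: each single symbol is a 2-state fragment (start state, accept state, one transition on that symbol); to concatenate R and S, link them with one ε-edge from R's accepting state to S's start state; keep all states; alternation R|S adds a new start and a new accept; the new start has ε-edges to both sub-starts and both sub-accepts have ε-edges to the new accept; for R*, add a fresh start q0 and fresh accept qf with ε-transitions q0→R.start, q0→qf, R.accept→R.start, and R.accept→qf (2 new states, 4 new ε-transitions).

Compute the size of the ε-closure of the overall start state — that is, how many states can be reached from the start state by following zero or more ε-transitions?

14

Let C(F) = |ε-closure(F.start)| within fragment F, and note whether F accepts ε. Symbol fragments have C = 1 and do not accept ε. Then:
  z·z : same as the first factor's closure: |closure| = 1
  (z·z)* : |closure| = 1 (new start) + 1 (body) + 1 (new accept) = 3
  z* : new start has ε-edges to the inner start and to the new accept, so |closure| = 2 + 1 = 3
  z|x : new start ε-reaches every alternative's start; none of them accept ε, so the new accept is not reached: |closure| = 1 + 1 + 1 = 3
  z*·(z|x) : |closure| = 3 + 3 = 6 (closure spills across the concat boundary because the left factor accepts ε)
  (z*·(z|x))* : the star's fresh start ε-reaches both the body's start and the fresh accept: |closure| = 2 + 6 = 8
  (z*·(z|x))*·y : |closure| = 8 + 1 = 9 (closure spills across the concat boundary because the left factor accepts ε)
  ((z*·(z|x))*·y)* : |closure| = 1 (new start) + 9 (body) + 1 (new accept) = 11
  (z·z)*·((z*·(z|x))*·y)* : the left operand accepts ε, so the closure extends into the next operand (via the concat ε-link); |closure| = 3 + 11 = 14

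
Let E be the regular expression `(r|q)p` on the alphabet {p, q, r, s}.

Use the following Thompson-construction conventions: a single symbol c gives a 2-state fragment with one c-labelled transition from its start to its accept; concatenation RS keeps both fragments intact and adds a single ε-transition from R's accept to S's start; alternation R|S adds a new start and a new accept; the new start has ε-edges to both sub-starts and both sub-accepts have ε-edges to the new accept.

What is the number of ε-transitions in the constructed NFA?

Bottom-up over the parse tree:
Each of the 3 symbol leaves contributes 0 ε-transitions.
  r|q = 4 ε-transitions
  (r|q)p = 5 ε-transitions

5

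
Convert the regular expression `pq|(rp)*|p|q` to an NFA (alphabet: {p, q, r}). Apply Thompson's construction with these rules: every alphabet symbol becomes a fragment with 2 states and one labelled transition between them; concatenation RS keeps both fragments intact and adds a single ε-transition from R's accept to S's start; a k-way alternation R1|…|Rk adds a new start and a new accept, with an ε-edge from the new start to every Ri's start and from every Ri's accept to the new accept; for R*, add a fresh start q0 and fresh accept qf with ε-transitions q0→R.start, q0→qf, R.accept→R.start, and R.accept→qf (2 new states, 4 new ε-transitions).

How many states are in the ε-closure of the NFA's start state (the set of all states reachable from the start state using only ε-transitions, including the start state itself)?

8

Work bottom-up. For each fragment F, track |ε-closure(F.start)| and whether F's accept lies in that closure (i.e. whether F accepts ε). A single-symbol fragment has closure size 1 and does not accept ε.
  pq : C equals the left operand's closure size = 1 (its accept is not ε-reachable, so the closure stops there)
  rp : C equals the left operand's closure size = 1 (its accept is not ε-reachable, so the closure stops there)
  (rp)* : C = 1 (new start) + 1 (body) + 1 (new accept) = 3
  pq|(rp)*|p|q : C = 1 (new start) + (1 + 3 + 1 + 1) + 1 (new accept, since some branch ε-reaches its own accept) = 8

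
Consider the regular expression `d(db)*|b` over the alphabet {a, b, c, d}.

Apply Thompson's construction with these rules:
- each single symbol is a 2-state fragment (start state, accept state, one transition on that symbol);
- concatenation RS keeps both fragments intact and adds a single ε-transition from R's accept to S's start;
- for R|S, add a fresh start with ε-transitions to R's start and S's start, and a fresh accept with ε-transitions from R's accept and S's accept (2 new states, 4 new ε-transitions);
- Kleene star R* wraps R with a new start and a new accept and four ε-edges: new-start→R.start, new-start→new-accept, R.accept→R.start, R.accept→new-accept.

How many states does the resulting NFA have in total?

Per subexpression:
Each of the 4 symbol leaves contributes a 2-state fragment.
  db — 4 states
  (db)* — 6 states
  d(db)* — 8 states
  d(db)*|b — 12 states

12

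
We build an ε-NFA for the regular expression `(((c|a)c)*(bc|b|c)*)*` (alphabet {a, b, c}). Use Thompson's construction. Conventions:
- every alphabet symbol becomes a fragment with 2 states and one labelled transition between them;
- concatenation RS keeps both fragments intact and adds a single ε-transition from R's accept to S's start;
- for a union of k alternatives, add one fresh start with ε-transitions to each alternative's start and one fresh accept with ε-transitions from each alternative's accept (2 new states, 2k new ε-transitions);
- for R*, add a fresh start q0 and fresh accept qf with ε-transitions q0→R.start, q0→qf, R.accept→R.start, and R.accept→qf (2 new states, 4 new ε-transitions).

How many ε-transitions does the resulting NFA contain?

25

Recursing over subexpressions:
Each of the 7 symbol leaves contributes 0 ε-transitions.
  c|a → 4 ε-transitions
  (c|a)c → 5 ε-transitions
  ((c|a)c)* → 9 ε-transitions
  bc → 1 ε-transition
  bc|b|c → 7 ε-transitions
  (bc|b|c)* → 11 ε-transitions
  ((c|a)c)*(bc|b|c)* → 21 ε-transitions
  (((c|a)c)*(bc|b|c)*)* → 25 ε-transitions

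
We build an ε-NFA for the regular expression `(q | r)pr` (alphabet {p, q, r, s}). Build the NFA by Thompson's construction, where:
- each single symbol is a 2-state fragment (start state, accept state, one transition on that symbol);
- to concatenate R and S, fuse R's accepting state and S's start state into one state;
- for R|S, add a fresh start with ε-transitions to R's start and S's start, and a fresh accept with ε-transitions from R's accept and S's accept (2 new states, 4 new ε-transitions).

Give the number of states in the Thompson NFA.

8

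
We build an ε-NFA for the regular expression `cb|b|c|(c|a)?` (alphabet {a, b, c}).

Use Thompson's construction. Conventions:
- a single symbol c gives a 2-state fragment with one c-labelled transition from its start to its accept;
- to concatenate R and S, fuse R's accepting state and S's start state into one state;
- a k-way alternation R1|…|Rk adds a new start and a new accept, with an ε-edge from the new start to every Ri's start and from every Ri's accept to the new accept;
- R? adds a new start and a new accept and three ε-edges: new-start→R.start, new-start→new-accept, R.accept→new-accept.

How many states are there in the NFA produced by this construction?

Building bottom-up:
Each of the 6 symbol leaves contributes a 2-state fragment.
  cb — 3 states
  c|a — 6 states
  (c|a)? — 8 states
  cb|b|c|(c|a)? — 17 states

17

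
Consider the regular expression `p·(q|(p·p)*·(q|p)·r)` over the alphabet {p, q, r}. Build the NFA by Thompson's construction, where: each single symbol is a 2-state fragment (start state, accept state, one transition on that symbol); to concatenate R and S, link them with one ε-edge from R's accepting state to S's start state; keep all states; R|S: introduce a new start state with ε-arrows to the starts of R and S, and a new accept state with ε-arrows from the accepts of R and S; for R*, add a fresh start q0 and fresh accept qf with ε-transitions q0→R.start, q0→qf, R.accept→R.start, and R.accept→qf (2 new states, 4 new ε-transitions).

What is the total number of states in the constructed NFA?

20

By structural recursion:
Each of the 7 symbol leaves contributes a 2-state fragment.
  p·p → 4 states
  (p·p)* → 6 states
  q|p → 6 states
  (p·p)*·(q|p)·r → 14 states
  q|(p·p)*·(q|p)·r → 18 states
  p·(q|(p·p)*·(q|p)·r) → 20 states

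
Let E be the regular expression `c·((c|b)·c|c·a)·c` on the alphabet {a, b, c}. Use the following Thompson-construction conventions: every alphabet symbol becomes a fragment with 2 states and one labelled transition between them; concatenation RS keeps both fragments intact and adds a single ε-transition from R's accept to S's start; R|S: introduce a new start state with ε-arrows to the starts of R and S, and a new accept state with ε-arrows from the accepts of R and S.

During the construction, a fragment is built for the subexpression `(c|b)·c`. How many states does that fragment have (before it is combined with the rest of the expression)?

8

Fragment for `(c|b)·c`:
Each of the 3 symbol leaves contributes a 2-state fragment.
  c|b → 6 states
  (c|b)·c → 8 states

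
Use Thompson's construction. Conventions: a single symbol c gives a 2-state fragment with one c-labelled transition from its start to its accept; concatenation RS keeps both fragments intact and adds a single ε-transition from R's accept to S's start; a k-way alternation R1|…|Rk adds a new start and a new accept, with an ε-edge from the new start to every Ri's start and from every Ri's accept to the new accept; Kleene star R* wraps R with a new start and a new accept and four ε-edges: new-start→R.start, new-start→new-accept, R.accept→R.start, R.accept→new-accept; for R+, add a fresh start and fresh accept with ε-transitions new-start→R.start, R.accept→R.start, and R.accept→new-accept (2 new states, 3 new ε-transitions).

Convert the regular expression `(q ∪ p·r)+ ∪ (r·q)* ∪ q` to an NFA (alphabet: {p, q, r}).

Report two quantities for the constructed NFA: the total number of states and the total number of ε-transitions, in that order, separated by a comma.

20, 19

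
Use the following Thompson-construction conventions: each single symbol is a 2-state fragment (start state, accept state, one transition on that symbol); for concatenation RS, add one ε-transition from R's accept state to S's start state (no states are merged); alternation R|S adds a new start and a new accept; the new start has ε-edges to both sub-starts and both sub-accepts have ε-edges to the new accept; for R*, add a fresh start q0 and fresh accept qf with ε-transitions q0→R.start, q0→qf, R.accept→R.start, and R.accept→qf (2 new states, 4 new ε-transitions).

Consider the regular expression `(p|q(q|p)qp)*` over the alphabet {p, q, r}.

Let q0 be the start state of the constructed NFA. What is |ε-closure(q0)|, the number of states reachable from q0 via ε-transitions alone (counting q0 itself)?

Let C(F) = |ε-closure(F.start)| within fragment F, and note whether F accepts ε. Symbol fragments have C = 1 and do not accept ε. Then:
  q|p → C = 1 + 1 + 1 = 3 (the new accept is not ε-reachable since no branch accepts ε)
  q(q|p)qp → C equals the left operand's closure size = 1 (its accept is not ε-reachable, so the closure stops there)
  p|q(q|p)qp → new start ε-reaches every alternative's start; none of them accept ε, so the new accept is not reached: C = 1 + 1 + 1 = 3
  (p|q(q|p)qp)* → C = 1 (new start) + 3 (body) + 1 (new accept) = 5

5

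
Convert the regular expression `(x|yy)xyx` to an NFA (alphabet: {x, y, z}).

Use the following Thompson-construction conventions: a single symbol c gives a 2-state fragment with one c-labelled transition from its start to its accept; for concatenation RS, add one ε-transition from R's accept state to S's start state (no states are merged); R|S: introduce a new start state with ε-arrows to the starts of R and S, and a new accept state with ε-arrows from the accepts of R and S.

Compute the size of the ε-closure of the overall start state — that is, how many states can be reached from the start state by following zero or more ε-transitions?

3

Let C(F) = |ε-closure(F.start)| within fragment F, and note whether F accepts ε. Symbol fragments have C = 1 and do not accept ε. Then:
  yy : |ε-closure| equals the left operand's closure size = 1 (its accept is not ε-reachable, so the closure stops there)
  x|yy : new start ε-reaches every alternative's start; none of them accept ε, so the new accept is not reached: |ε-closure| = 1 + 1 + 1 = 3
  (x|yy)xyx : |ε-closure| equals the left operand's closure size = 3 (its accept is not ε-reachable, so the closure stops there)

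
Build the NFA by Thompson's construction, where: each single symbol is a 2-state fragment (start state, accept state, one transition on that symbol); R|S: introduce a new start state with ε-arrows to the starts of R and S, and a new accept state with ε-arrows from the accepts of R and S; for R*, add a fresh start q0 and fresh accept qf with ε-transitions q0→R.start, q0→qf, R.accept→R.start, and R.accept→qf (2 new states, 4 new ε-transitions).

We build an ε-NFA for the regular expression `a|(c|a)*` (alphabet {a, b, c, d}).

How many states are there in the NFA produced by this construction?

12

Building bottom-up:
Each of the 3 symbol leaves contributes a 2-state fragment.
  c|a — 6 states
  (c|a)* — 8 states
  a|(c|a)* — 12 states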